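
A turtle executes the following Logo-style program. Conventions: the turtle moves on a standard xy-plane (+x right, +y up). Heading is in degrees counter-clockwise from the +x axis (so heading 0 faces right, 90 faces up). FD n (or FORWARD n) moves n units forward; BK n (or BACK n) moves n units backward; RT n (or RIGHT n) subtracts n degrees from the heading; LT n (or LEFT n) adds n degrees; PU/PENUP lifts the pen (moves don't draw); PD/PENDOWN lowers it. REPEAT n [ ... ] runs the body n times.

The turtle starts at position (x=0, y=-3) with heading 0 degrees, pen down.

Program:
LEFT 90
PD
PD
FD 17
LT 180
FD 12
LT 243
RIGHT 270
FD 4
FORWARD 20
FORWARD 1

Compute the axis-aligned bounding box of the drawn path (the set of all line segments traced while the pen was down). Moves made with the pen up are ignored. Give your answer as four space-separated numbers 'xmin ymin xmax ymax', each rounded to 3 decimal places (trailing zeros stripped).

Executing turtle program step by step:
Start: pos=(0,-3), heading=0, pen down
LT 90: heading 0 -> 90
PD: pen down
PD: pen down
FD 17: (0,-3) -> (0,14) [heading=90, draw]
LT 180: heading 90 -> 270
FD 12: (0,14) -> (0,2) [heading=270, draw]
LT 243: heading 270 -> 153
RT 270: heading 153 -> 243
FD 4: (0,2) -> (-1.816,-1.564) [heading=243, draw]
FD 20: (-1.816,-1.564) -> (-10.896,-19.384) [heading=243, draw]
FD 1: (-10.896,-19.384) -> (-11.35,-20.275) [heading=243, draw]
Final: pos=(-11.35,-20.275), heading=243, 5 segment(s) drawn

Segment endpoints: x in {-11.35, -10.896, -1.816, 0, 0, 0}, y in {-20.275, -19.384, -3, -1.564, 2, 14}
xmin=-11.35, ymin=-20.275, xmax=0, ymax=14

Answer: -11.35 -20.275 0 14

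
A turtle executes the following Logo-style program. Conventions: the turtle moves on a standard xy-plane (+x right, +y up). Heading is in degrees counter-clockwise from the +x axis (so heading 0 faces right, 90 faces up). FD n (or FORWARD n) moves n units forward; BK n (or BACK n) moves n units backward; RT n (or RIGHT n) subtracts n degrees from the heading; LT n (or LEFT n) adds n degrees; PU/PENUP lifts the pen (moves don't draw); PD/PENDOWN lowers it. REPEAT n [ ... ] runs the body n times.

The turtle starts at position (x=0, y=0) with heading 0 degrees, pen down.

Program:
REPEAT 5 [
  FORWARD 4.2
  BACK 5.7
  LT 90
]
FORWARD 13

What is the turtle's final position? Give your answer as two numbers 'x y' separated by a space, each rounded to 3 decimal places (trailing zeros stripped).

Executing turtle program step by step:
Start: pos=(0,0), heading=0, pen down
REPEAT 5 [
  -- iteration 1/5 --
  FD 4.2: (0,0) -> (4.2,0) [heading=0, draw]
  BK 5.7: (4.2,0) -> (-1.5,0) [heading=0, draw]
  LT 90: heading 0 -> 90
  -- iteration 2/5 --
  FD 4.2: (-1.5,0) -> (-1.5,4.2) [heading=90, draw]
  BK 5.7: (-1.5,4.2) -> (-1.5,-1.5) [heading=90, draw]
  LT 90: heading 90 -> 180
  -- iteration 3/5 --
  FD 4.2: (-1.5,-1.5) -> (-5.7,-1.5) [heading=180, draw]
  BK 5.7: (-5.7,-1.5) -> (0,-1.5) [heading=180, draw]
  LT 90: heading 180 -> 270
  -- iteration 4/5 --
  FD 4.2: (0,-1.5) -> (0,-5.7) [heading=270, draw]
  BK 5.7: (0,-5.7) -> (0,0) [heading=270, draw]
  LT 90: heading 270 -> 0
  -- iteration 5/5 --
  FD 4.2: (0,0) -> (4.2,0) [heading=0, draw]
  BK 5.7: (4.2,0) -> (-1.5,0) [heading=0, draw]
  LT 90: heading 0 -> 90
]
FD 13: (-1.5,0) -> (-1.5,13) [heading=90, draw]
Final: pos=(-1.5,13), heading=90, 11 segment(s) drawn

Answer: -1.5 13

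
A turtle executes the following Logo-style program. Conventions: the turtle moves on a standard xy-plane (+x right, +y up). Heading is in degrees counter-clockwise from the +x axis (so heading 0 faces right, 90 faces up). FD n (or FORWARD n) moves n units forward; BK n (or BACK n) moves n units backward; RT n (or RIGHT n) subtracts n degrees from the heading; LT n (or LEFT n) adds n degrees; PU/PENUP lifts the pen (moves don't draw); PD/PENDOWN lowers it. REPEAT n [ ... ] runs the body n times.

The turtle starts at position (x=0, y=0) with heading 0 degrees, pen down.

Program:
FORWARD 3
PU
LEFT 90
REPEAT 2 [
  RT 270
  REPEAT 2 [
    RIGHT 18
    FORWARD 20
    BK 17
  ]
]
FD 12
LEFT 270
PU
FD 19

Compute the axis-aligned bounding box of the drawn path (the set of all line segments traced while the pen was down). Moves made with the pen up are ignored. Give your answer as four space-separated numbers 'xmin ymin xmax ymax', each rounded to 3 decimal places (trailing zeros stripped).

Executing turtle program step by step:
Start: pos=(0,0), heading=0, pen down
FD 3: (0,0) -> (3,0) [heading=0, draw]
PU: pen up
LT 90: heading 0 -> 90
REPEAT 2 [
  -- iteration 1/2 --
  RT 270: heading 90 -> 180
  REPEAT 2 [
    -- iteration 1/2 --
    RT 18: heading 180 -> 162
    FD 20: (3,0) -> (-16.021,6.18) [heading=162, move]
    BK 17: (-16.021,6.18) -> (0.147,0.927) [heading=162, move]
    -- iteration 2/2 --
    RT 18: heading 162 -> 144
    FD 20: (0.147,0.927) -> (-16.034,12.683) [heading=144, move]
    BK 17: (-16.034,12.683) -> (-2.28,2.69) [heading=144, move]
  ]
  -- iteration 2/2 --
  RT 270: heading 144 -> 234
  REPEAT 2 [
    -- iteration 1/2 --
    RT 18: heading 234 -> 216
    FD 20: (-2.28,2.69) -> (-18.461,-9.065) [heading=216, move]
    BK 17: (-18.461,-9.065) -> (-4.707,0.927) [heading=216, move]
    -- iteration 2/2 --
    RT 18: heading 216 -> 198
    FD 20: (-4.707,0.927) -> (-23.728,-5.253) [heading=198, move]
    BK 17: (-23.728,-5.253) -> (-7.56,0) [heading=198, move]
  ]
]
FD 12: (-7.56,0) -> (-18.973,-3.708) [heading=198, move]
LT 270: heading 198 -> 108
PU: pen up
FD 19: (-18.973,-3.708) -> (-24.844,14.362) [heading=108, move]
Final: pos=(-24.844,14.362), heading=108, 1 segment(s) drawn

Segment endpoints: x in {0, 3}, y in {0}
xmin=0, ymin=0, xmax=3, ymax=0

Answer: 0 0 3 0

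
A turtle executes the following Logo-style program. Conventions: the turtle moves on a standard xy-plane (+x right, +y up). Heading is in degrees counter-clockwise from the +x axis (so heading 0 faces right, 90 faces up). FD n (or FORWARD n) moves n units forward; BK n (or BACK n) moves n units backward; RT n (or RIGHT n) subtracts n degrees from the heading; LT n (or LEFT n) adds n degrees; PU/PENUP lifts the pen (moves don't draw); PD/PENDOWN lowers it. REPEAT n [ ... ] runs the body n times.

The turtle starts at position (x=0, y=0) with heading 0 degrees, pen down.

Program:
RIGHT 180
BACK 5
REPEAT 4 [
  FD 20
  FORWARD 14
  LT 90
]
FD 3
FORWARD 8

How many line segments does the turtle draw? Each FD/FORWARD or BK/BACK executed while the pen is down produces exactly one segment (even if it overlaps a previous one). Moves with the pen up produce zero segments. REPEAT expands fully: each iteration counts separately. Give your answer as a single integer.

Answer: 11

Derivation:
Executing turtle program step by step:
Start: pos=(0,0), heading=0, pen down
RT 180: heading 0 -> 180
BK 5: (0,0) -> (5,0) [heading=180, draw]
REPEAT 4 [
  -- iteration 1/4 --
  FD 20: (5,0) -> (-15,0) [heading=180, draw]
  FD 14: (-15,0) -> (-29,0) [heading=180, draw]
  LT 90: heading 180 -> 270
  -- iteration 2/4 --
  FD 20: (-29,0) -> (-29,-20) [heading=270, draw]
  FD 14: (-29,-20) -> (-29,-34) [heading=270, draw]
  LT 90: heading 270 -> 0
  -- iteration 3/4 --
  FD 20: (-29,-34) -> (-9,-34) [heading=0, draw]
  FD 14: (-9,-34) -> (5,-34) [heading=0, draw]
  LT 90: heading 0 -> 90
  -- iteration 4/4 --
  FD 20: (5,-34) -> (5,-14) [heading=90, draw]
  FD 14: (5,-14) -> (5,0) [heading=90, draw]
  LT 90: heading 90 -> 180
]
FD 3: (5,0) -> (2,0) [heading=180, draw]
FD 8: (2,0) -> (-6,0) [heading=180, draw]
Final: pos=(-6,0), heading=180, 11 segment(s) drawn
Segments drawn: 11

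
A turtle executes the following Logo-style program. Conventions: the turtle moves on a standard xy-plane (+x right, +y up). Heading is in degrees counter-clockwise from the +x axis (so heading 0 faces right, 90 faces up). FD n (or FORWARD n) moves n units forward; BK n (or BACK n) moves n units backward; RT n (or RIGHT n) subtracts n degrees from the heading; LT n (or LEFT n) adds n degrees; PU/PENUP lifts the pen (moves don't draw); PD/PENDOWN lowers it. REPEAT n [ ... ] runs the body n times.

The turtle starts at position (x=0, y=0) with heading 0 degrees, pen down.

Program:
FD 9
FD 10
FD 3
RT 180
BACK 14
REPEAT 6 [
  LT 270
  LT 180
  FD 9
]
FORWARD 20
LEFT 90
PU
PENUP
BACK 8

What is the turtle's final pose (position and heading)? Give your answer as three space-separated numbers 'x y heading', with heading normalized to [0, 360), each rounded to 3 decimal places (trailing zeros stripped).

Answer: 65 -17 90

Derivation:
Executing turtle program step by step:
Start: pos=(0,0), heading=0, pen down
FD 9: (0,0) -> (9,0) [heading=0, draw]
FD 10: (9,0) -> (19,0) [heading=0, draw]
FD 3: (19,0) -> (22,0) [heading=0, draw]
RT 180: heading 0 -> 180
BK 14: (22,0) -> (36,0) [heading=180, draw]
REPEAT 6 [
  -- iteration 1/6 --
  LT 270: heading 180 -> 90
  LT 180: heading 90 -> 270
  FD 9: (36,0) -> (36,-9) [heading=270, draw]
  -- iteration 2/6 --
  LT 270: heading 270 -> 180
  LT 180: heading 180 -> 0
  FD 9: (36,-9) -> (45,-9) [heading=0, draw]
  -- iteration 3/6 --
  LT 270: heading 0 -> 270
  LT 180: heading 270 -> 90
  FD 9: (45,-9) -> (45,0) [heading=90, draw]
  -- iteration 4/6 --
  LT 270: heading 90 -> 0
  LT 180: heading 0 -> 180
  FD 9: (45,0) -> (36,0) [heading=180, draw]
  -- iteration 5/6 --
  LT 270: heading 180 -> 90
  LT 180: heading 90 -> 270
  FD 9: (36,0) -> (36,-9) [heading=270, draw]
  -- iteration 6/6 --
  LT 270: heading 270 -> 180
  LT 180: heading 180 -> 0
  FD 9: (36,-9) -> (45,-9) [heading=0, draw]
]
FD 20: (45,-9) -> (65,-9) [heading=0, draw]
LT 90: heading 0 -> 90
PU: pen up
PU: pen up
BK 8: (65,-9) -> (65,-17) [heading=90, move]
Final: pos=(65,-17), heading=90, 11 segment(s) drawn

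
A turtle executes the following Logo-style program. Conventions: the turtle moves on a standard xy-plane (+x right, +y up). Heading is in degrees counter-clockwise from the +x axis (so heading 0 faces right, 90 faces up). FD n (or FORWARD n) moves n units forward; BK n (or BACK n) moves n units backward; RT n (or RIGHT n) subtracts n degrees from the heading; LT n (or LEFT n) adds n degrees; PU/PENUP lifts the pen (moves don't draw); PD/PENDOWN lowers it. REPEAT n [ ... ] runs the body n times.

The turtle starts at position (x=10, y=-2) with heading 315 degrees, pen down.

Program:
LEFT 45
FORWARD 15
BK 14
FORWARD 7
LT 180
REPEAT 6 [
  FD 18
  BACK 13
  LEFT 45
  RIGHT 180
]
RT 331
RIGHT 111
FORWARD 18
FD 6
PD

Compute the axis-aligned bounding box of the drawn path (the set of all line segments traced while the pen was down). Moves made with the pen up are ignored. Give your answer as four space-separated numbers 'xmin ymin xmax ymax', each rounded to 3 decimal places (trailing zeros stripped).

Executing turtle program step by step:
Start: pos=(10,-2), heading=315, pen down
LT 45: heading 315 -> 0
FD 15: (10,-2) -> (25,-2) [heading=0, draw]
BK 14: (25,-2) -> (11,-2) [heading=0, draw]
FD 7: (11,-2) -> (18,-2) [heading=0, draw]
LT 180: heading 0 -> 180
REPEAT 6 [
  -- iteration 1/6 --
  FD 18: (18,-2) -> (0,-2) [heading=180, draw]
  BK 13: (0,-2) -> (13,-2) [heading=180, draw]
  LT 45: heading 180 -> 225
  RT 180: heading 225 -> 45
  -- iteration 2/6 --
  FD 18: (13,-2) -> (25.728,10.728) [heading=45, draw]
  BK 13: (25.728,10.728) -> (16.536,1.536) [heading=45, draw]
  LT 45: heading 45 -> 90
  RT 180: heading 90 -> 270
  -- iteration 3/6 --
  FD 18: (16.536,1.536) -> (16.536,-16.464) [heading=270, draw]
  BK 13: (16.536,-16.464) -> (16.536,-3.464) [heading=270, draw]
  LT 45: heading 270 -> 315
  RT 180: heading 315 -> 135
  -- iteration 4/6 --
  FD 18: (16.536,-3.464) -> (3.808,9.263) [heading=135, draw]
  BK 13: (3.808,9.263) -> (13,0.071) [heading=135, draw]
  LT 45: heading 135 -> 180
  RT 180: heading 180 -> 0
  -- iteration 5/6 --
  FD 18: (13,0.071) -> (31,0.071) [heading=0, draw]
  BK 13: (31,0.071) -> (18,0.071) [heading=0, draw]
  LT 45: heading 0 -> 45
  RT 180: heading 45 -> 225
  -- iteration 6/6 --
  FD 18: (18,0.071) -> (5.272,-12.657) [heading=225, draw]
  BK 13: (5.272,-12.657) -> (14.464,-3.464) [heading=225, draw]
  LT 45: heading 225 -> 270
  RT 180: heading 270 -> 90
]
RT 331: heading 90 -> 119
RT 111: heading 119 -> 8
FD 18: (14.464,-3.464) -> (32.289,-0.959) [heading=8, draw]
FD 6: (32.289,-0.959) -> (38.231,-0.124) [heading=8, draw]
PD: pen down
Final: pos=(38.231,-0.124), heading=8, 17 segment(s) drawn

Segment endpoints: x in {0, 3.808, 5.272, 10, 11, 13, 14.464, 16.536, 16.536, 18, 25, 25.728, 31, 32.289, 38.231}, y in {-16.464, -12.657, -3.464, -2, -2, -2, -2, -0.959, -0.124, 0.071, 1.536, 9.263, 10.728}
xmin=0, ymin=-16.464, xmax=38.231, ymax=10.728

Answer: 0 -16.464 38.231 10.728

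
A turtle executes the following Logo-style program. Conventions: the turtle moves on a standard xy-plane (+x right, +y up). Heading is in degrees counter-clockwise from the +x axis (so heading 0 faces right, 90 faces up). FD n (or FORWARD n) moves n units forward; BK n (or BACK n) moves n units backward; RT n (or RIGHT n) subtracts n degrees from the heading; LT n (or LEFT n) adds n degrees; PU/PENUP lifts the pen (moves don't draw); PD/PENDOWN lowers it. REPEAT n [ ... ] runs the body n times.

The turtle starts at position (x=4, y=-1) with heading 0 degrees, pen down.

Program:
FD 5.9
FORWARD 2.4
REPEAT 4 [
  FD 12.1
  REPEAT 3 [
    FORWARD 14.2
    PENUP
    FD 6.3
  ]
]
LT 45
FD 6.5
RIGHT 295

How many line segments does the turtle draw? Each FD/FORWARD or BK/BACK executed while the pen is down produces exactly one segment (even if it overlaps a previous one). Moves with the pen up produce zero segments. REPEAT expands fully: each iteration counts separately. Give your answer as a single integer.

Executing turtle program step by step:
Start: pos=(4,-1), heading=0, pen down
FD 5.9: (4,-1) -> (9.9,-1) [heading=0, draw]
FD 2.4: (9.9,-1) -> (12.3,-1) [heading=0, draw]
REPEAT 4 [
  -- iteration 1/4 --
  FD 12.1: (12.3,-1) -> (24.4,-1) [heading=0, draw]
  REPEAT 3 [
    -- iteration 1/3 --
    FD 14.2: (24.4,-1) -> (38.6,-1) [heading=0, draw]
    PU: pen up
    FD 6.3: (38.6,-1) -> (44.9,-1) [heading=0, move]
    -- iteration 2/3 --
    FD 14.2: (44.9,-1) -> (59.1,-1) [heading=0, move]
    PU: pen up
    FD 6.3: (59.1,-1) -> (65.4,-1) [heading=0, move]
    -- iteration 3/3 --
    FD 14.2: (65.4,-1) -> (79.6,-1) [heading=0, move]
    PU: pen up
    FD 6.3: (79.6,-1) -> (85.9,-1) [heading=0, move]
  ]
  -- iteration 2/4 --
  FD 12.1: (85.9,-1) -> (98,-1) [heading=0, move]
  REPEAT 3 [
    -- iteration 1/3 --
    FD 14.2: (98,-1) -> (112.2,-1) [heading=0, move]
    PU: pen up
    FD 6.3: (112.2,-1) -> (118.5,-1) [heading=0, move]
    -- iteration 2/3 --
    FD 14.2: (118.5,-1) -> (132.7,-1) [heading=0, move]
    PU: pen up
    FD 6.3: (132.7,-1) -> (139,-1) [heading=0, move]
    -- iteration 3/3 --
    FD 14.2: (139,-1) -> (153.2,-1) [heading=0, move]
    PU: pen up
    FD 6.3: (153.2,-1) -> (159.5,-1) [heading=0, move]
  ]
  -- iteration 3/4 --
  FD 12.1: (159.5,-1) -> (171.6,-1) [heading=0, move]
  REPEAT 3 [
    -- iteration 1/3 --
    FD 14.2: (171.6,-1) -> (185.8,-1) [heading=0, move]
    PU: pen up
    FD 6.3: (185.8,-1) -> (192.1,-1) [heading=0, move]
    -- iteration 2/3 --
    FD 14.2: (192.1,-1) -> (206.3,-1) [heading=0, move]
    PU: pen up
    FD 6.3: (206.3,-1) -> (212.6,-1) [heading=0, move]
    -- iteration 3/3 --
    FD 14.2: (212.6,-1) -> (226.8,-1) [heading=0, move]
    PU: pen up
    FD 6.3: (226.8,-1) -> (233.1,-1) [heading=0, move]
  ]
  -- iteration 4/4 --
  FD 12.1: (233.1,-1) -> (245.2,-1) [heading=0, move]
  REPEAT 3 [
    -- iteration 1/3 --
    FD 14.2: (245.2,-1) -> (259.4,-1) [heading=0, move]
    PU: pen up
    FD 6.3: (259.4,-1) -> (265.7,-1) [heading=0, move]
    -- iteration 2/3 --
    FD 14.2: (265.7,-1) -> (279.9,-1) [heading=0, move]
    PU: pen up
    FD 6.3: (279.9,-1) -> (286.2,-1) [heading=0, move]
    -- iteration 3/3 --
    FD 14.2: (286.2,-1) -> (300.4,-1) [heading=0, move]
    PU: pen up
    FD 6.3: (300.4,-1) -> (306.7,-1) [heading=0, move]
  ]
]
LT 45: heading 0 -> 45
FD 6.5: (306.7,-1) -> (311.296,3.596) [heading=45, move]
RT 295: heading 45 -> 110
Final: pos=(311.296,3.596), heading=110, 4 segment(s) drawn
Segments drawn: 4

Answer: 4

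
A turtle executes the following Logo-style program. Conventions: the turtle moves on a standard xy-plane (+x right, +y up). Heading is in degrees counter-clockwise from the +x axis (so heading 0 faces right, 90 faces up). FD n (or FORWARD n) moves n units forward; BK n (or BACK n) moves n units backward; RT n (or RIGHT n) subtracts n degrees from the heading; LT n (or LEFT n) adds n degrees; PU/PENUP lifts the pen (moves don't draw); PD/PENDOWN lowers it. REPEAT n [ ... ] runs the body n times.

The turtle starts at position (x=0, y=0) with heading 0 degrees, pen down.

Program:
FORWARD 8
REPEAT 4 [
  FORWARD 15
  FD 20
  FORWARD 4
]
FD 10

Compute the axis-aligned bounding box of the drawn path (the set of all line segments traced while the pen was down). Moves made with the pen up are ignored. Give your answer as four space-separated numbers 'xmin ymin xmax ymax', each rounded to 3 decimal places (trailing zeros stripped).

Answer: 0 0 174 0

Derivation:
Executing turtle program step by step:
Start: pos=(0,0), heading=0, pen down
FD 8: (0,0) -> (8,0) [heading=0, draw]
REPEAT 4 [
  -- iteration 1/4 --
  FD 15: (8,0) -> (23,0) [heading=0, draw]
  FD 20: (23,0) -> (43,0) [heading=0, draw]
  FD 4: (43,0) -> (47,0) [heading=0, draw]
  -- iteration 2/4 --
  FD 15: (47,0) -> (62,0) [heading=0, draw]
  FD 20: (62,0) -> (82,0) [heading=0, draw]
  FD 4: (82,0) -> (86,0) [heading=0, draw]
  -- iteration 3/4 --
  FD 15: (86,0) -> (101,0) [heading=0, draw]
  FD 20: (101,0) -> (121,0) [heading=0, draw]
  FD 4: (121,0) -> (125,0) [heading=0, draw]
  -- iteration 4/4 --
  FD 15: (125,0) -> (140,0) [heading=0, draw]
  FD 20: (140,0) -> (160,0) [heading=0, draw]
  FD 4: (160,0) -> (164,0) [heading=0, draw]
]
FD 10: (164,0) -> (174,0) [heading=0, draw]
Final: pos=(174,0), heading=0, 14 segment(s) drawn

Segment endpoints: x in {0, 8, 23, 43, 47, 62, 82, 86, 101, 121, 125, 140, 160, 164, 174}, y in {0}
xmin=0, ymin=0, xmax=174, ymax=0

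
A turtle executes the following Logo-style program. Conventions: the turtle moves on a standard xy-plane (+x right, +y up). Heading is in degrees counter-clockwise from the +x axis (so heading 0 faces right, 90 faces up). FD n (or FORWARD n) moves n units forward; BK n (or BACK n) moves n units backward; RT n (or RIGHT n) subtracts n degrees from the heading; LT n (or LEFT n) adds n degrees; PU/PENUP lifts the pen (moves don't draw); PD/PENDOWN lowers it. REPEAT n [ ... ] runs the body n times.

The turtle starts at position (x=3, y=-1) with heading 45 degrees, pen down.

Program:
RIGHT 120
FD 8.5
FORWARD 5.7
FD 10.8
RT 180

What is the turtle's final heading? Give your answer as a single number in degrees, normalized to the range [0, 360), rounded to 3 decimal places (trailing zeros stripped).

Answer: 105

Derivation:
Executing turtle program step by step:
Start: pos=(3,-1), heading=45, pen down
RT 120: heading 45 -> 285
FD 8.5: (3,-1) -> (5.2,-9.21) [heading=285, draw]
FD 5.7: (5.2,-9.21) -> (6.675,-14.716) [heading=285, draw]
FD 10.8: (6.675,-14.716) -> (9.47,-25.148) [heading=285, draw]
RT 180: heading 285 -> 105
Final: pos=(9.47,-25.148), heading=105, 3 segment(s) drawn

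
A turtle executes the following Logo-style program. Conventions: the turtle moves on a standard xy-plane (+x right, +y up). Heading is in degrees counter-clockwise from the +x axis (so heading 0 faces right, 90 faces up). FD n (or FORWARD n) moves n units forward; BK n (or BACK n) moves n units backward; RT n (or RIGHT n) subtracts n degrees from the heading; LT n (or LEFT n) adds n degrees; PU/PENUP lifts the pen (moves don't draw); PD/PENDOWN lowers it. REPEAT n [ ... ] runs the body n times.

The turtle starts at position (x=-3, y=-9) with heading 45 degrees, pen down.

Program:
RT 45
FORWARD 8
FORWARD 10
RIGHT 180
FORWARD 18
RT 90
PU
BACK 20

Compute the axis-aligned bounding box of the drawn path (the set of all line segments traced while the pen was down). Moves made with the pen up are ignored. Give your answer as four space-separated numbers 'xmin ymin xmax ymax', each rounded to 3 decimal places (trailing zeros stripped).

Answer: -3 -9 15 -9

Derivation:
Executing turtle program step by step:
Start: pos=(-3,-9), heading=45, pen down
RT 45: heading 45 -> 0
FD 8: (-3,-9) -> (5,-9) [heading=0, draw]
FD 10: (5,-9) -> (15,-9) [heading=0, draw]
RT 180: heading 0 -> 180
FD 18: (15,-9) -> (-3,-9) [heading=180, draw]
RT 90: heading 180 -> 90
PU: pen up
BK 20: (-3,-9) -> (-3,-29) [heading=90, move]
Final: pos=(-3,-29), heading=90, 3 segment(s) drawn

Segment endpoints: x in {-3, 5, 15}, y in {-9, -9}
xmin=-3, ymin=-9, xmax=15, ymax=-9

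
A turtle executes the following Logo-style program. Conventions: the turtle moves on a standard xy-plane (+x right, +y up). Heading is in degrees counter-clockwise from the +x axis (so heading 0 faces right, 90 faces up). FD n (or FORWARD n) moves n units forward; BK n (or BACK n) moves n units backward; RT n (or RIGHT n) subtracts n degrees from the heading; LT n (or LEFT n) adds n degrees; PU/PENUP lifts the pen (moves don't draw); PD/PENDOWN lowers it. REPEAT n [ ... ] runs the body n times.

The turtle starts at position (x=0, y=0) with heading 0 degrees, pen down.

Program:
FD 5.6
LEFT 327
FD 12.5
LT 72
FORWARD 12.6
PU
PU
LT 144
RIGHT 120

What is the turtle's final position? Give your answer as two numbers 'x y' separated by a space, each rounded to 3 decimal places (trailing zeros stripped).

Executing turtle program step by step:
Start: pos=(0,0), heading=0, pen down
FD 5.6: (0,0) -> (5.6,0) [heading=0, draw]
LT 327: heading 0 -> 327
FD 12.5: (5.6,0) -> (16.083,-6.808) [heading=327, draw]
LT 72: heading 327 -> 39
FD 12.6: (16.083,-6.808) -> (25.875,1.121) [heading=39, draw]
PU: pen up
PU: pen up
LT 144: heading 39 -> 183
RT 120: heading 183 -> 63
Final: pos=(25.875,1.121), heading=63, 3 segment(s) drawn

Answer: 25.875 1.121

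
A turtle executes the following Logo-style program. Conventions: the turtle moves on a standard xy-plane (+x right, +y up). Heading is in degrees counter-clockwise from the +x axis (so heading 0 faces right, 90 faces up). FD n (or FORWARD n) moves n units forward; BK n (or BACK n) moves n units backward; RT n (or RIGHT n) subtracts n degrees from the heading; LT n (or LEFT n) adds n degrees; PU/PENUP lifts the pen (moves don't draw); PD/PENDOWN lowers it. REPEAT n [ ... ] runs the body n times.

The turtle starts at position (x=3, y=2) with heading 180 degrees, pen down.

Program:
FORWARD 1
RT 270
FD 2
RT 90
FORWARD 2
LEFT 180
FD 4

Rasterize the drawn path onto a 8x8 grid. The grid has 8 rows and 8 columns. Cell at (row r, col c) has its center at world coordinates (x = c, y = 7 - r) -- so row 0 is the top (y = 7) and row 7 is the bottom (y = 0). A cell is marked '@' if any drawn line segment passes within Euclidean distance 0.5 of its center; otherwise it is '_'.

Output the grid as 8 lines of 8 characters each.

Answer: ________
________
________
________
________
__@@____
__@_____
@@@@@___

Derivation:
Segment 0: (3,2) -> (2,2)
Segment 1: (2,2) -> (2,0)
Segment 2: (2,0) -> (0,-0)
Segment 3: (0,-0) -> (4,-0)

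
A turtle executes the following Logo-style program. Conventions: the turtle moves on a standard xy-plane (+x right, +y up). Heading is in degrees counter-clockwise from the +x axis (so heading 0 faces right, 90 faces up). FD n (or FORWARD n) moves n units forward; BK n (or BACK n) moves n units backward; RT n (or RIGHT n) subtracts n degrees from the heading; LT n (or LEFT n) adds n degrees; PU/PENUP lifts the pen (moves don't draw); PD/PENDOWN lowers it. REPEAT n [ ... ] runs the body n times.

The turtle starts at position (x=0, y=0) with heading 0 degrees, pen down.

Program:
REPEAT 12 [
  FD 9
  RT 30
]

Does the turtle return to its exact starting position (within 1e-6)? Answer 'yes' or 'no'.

Executing turtle program step by step:
Start: pos=(0,0), heading=0, pen down
REPEAT 12 [
  -- iteration 1/12 --
  FD 9: (0,0) -> (9,0) [heading=0, draw]
  RT 30: heading 0 -> 330
  -- iteration 2/12 --
  FD 9: (9,0) -> (16.794,-4.5) [heading=330, draw]
  RT 30: heading 330 -> 300
  -- iteration 3/12 --
  FD 9: (16.794,-4.5) -> (21.294,-12.294) [heading=300, draw]
  RT 30: heading 300 -> 270
  -- iteration 4/12 --
  FD 9: (21.294,-12.294) -> (21.294,-21.294) [heading=270, draw]
  RT 30: heading 270 -> 240
  -- iteration 5/12 --
  FD 9: (21.294,-21.294) -> (16.794,-29.088) [heading=240, draw]
  RT 30: heading 240 -> 210
  -- iteration 6/12 --
  FD 9: (16.794,-29.088) -> (9,-33.588) [heading=210, draw]
  RT 30: heading 210 -> 180
  -- iteration 7/12 --
  FD 9: (9,-33.588) -> (0,-33.588) [heading=180, draw]
  RT 30: heading 180 -> 150
  -- iteration 8/12 --
  FD 9: (0,-33.588) -> (-7.794,-29.088) [heading=150, draw]
  RT 30: heading 150 -> 120
  -- iteration 9/12 --
  FD 9: (-7.794,-29.088) -> (-12.294,-21.294) [heading=120, draw]
  RT 30: heading 120 -> 90
  -- iteration 10/12 --
  FD 9: (-12.294,-21.294) -> (-12.294,-12.294) [heading=90, draw]
  RT 30: heading 90 -> 60
  -- iteration 11/12 --
  FD 9: (-12.294,-12.294) -> (-7.794,-4.5) [heading=60, draw]
  RT 30: heading 60 -> 30
  -- iteration 12/12 --
  FD 9: (-7.794,-4.5) -> (0,0) [heading=30, draw]
  RT 30: heading 30 -> 0
]
Final: pos=(0,0), heading=0, 12 segment(s) drawn

Start position: (0, 0)
Final position: (0, 0)
Distance = 0; < 1e-6 -> CLOSED

Answer: yes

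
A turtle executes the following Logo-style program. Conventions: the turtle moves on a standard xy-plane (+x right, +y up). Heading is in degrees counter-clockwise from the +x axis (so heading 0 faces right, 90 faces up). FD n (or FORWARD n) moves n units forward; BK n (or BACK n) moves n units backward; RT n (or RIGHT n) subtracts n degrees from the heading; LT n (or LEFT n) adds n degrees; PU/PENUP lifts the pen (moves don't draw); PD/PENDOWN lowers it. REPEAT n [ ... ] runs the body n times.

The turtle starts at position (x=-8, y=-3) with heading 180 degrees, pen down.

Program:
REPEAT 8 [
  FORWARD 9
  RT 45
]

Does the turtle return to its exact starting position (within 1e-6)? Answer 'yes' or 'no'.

Answer: yes

Derivation:
Executing turtle program step by step:
Start: pos=(-8,-3), heading=180, pen down
REPEAT 8 [
  -- iteration 1/8 --
  FD 9: (-8,-3) -> (-17,-3) [heading=180, draw]
  RT 45: heading 180 -> 135
  -- iteration 2/8 --
  FD 9: (-17,-3) -> (-23.364,3.364) [heading=135, draw]
  RT 45: heading 135 -> 90
  -- iteration 3/8 --
  FD 9: (-23.364,3.364) -> (-23.364,12.364) [heading=90, draw]
  RT 45: heading 90 -> 45
  -- iteration 4/8 --
  FD 9: (-23.364,12.364) -> (-17,18.728) [heading=45, draw]
  RT 45: heading 45 -> 0
  -- iteration 5/8 --
  FD 9: (-17,18.728) -> (-8,18.728) [heading=0, draw]
  RT 45: heading 0 -> 315
  -- iteration 6/8 --
  FD 9: (-8,18.728) -> (-1.636,12.364) [heading=315, draw]
  RT 45: heading 315 -> 270
  -- iteration 7/8 --
  FD 9: (-1.636,12.364) -> (-1.636,3.364) [heading=270, draw]
  RT 45: heading 270 -> 225
  -- iteration 8/8 --
  FD 9: (-1.636,3.364) -> (-8,-3) [heading=225, draw]
  RT 45: heading 225 -> 180
]
Final: pos=(-8,-3), heading=180, 8 segment(s) drawn

Start position: (-8, -3)
Final position: (-8, -3)
Distance = 0; < 1e-6 -> CLOSED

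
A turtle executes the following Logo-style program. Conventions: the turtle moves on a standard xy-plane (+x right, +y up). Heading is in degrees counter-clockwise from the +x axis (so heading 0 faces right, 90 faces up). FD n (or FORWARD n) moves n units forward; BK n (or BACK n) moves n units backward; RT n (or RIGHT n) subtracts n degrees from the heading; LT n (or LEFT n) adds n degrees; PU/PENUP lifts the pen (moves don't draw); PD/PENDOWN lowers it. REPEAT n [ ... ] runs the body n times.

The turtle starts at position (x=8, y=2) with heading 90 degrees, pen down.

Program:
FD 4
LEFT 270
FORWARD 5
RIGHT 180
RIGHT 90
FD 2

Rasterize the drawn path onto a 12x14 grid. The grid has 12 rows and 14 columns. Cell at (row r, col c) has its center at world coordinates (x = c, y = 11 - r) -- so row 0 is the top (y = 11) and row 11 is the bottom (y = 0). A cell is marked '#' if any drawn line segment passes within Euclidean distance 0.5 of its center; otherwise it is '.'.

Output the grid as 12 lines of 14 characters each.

Answer: ..............
..............
..............
.............#
.............#
........######
........#.....
........#.....
........#.....
........#.....
..............
..............

Derivation:
Segment 0: (8,2) -> (8,6)
Segment 1: (8,6) -> (13,6)
Segment 2: (13,6) -> (13,8)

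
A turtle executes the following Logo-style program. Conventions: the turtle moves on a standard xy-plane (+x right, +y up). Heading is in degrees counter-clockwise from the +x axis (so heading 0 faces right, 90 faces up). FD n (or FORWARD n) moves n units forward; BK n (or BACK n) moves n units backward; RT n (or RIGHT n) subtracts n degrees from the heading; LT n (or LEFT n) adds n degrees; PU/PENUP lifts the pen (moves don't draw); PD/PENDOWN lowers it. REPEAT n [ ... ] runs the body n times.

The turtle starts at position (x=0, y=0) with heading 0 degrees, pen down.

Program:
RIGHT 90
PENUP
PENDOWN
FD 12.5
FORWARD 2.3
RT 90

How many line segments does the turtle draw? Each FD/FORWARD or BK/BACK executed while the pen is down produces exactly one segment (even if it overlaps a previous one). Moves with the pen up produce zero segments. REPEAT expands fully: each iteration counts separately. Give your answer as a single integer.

Answer: 2

Derivation:
Executing turtle program step by step:
Start: pos=(0,0), heading=0, pen down
RT 90: heading 0 -> 270
PU: pen up
PD: pen down
FD 12.5: (0,0) -> (0,-12.5) [heading=270, draw]
FD 2.3: (0,-12.5) -> (0,-14.8) [heading=270, draw]
RT 90: heading 270 -> 180
Final: pos=(0,-14.8), heading=180, 2 segment(s) drawn
Segments drawn: 2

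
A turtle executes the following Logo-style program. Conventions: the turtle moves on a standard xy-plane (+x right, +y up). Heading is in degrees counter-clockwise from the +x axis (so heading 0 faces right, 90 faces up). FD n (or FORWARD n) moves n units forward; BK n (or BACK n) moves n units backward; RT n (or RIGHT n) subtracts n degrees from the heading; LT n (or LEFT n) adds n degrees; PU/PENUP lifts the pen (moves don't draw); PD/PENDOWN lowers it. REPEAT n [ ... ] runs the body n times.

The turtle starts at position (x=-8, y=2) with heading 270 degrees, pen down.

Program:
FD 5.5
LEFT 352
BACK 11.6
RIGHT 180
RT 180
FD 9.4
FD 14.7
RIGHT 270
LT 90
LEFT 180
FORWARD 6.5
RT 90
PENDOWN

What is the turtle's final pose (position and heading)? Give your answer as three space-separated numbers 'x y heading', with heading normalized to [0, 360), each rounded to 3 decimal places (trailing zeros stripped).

Executing turtle program step by step:
Start: pos=(-8,2), heading=270, pen down
FD 5.5: (-8,2) -> (-8,-3.5) [heading=270, draw]
LT 352: heading 270 -> 262
BK 11.6: (-8,-3.5) -> (-6.386,7.987) [heading=262, draw]
RT 180: heading 262 -> 82
RT 180: heading 82 -> 262
FD 9.4: (-6.386,7.987) -> (-7.694,-1.321) [heading=262, draw]
FD 14.7: (-7.694,-1.321) -> (-9.74,-15.878) [heading=262, draw]
RT 270: heading 262 -> 352
LT 90: heading 352 -> 82
LT 180: heading 82 -> 262
FD 6.5: (-9.74,-15.878) -> (-10.644,-22.315) [heading=262, draw]
RT 90: heading 262 -> 172
PD: pen down
Final: pos=(-10.644,-22.315), heading=172, 5 segment(s) drawn

Answer: -10.644 -22.315 172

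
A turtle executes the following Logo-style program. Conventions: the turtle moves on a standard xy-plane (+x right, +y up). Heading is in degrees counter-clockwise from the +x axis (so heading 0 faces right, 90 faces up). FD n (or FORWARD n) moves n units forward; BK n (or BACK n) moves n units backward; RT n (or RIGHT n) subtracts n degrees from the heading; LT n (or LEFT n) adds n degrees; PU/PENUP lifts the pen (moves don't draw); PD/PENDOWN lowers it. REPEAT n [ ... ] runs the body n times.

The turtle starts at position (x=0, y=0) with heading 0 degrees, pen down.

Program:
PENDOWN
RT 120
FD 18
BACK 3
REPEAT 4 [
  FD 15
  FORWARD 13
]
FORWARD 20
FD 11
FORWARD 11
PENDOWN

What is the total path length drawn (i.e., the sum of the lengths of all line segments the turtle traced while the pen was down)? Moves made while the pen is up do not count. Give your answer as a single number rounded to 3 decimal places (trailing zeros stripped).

Executing turtle program step by step:
Start: pos=(0,0), heading=0, pen down
PD: pen down
RT 120: heading 0 -> 240
FD 18: (0,0) -> (-9,-15.588) [heading=240, draw]
BK 3: (-9,-15.588) -> (-7.5,-12.99) [heading=240, draw]
REPEAT 4 [
  -- iteration 1/4 --
  FD 15: (-7.5,-12.99) -> (-15,-25.981) [heading=240, draw]
  FD 13: (-15,-25.981) -> (-21.5,-37.239) [heading=240, draw]
  -- iteration 2/4 --
  FD 15: (-21.5,-37.239) -> (-29,-50.229) [heading=240, draw]
  FD 13: (-29,-50.229) -> (-35.5,-61.488) [heading=240, draw]
  -- iteration 3/4 --
  FD 15: (-35.5,-61.488) -> (-43,-74.478) [heading=240, draw]
  FD 13: (-43,-74.478) -> (-49.5,-85.737) [heading=240, draw]
  -- iteration 4/4 --
  FD 15: (-49.5,-85.737) -> (-57,-98.727) [heading=240, draw]
  FD 13: (-57,-98.727) -> (-63.5,-109.985) [heading=240, draw]
]
FD 20: (-63.5,-109.985) -> (-73.5,-127.306) [heading=240, draw]
FD 11: (-73.5,-127.306) -> (-79,-136.832) [heading=240, draw]
FD 11: (-79,-136.832) -> (-84.5,-146.358) [heading=240, draw]
PD: pen down
Final: pos=(-84.5,-146.358), heading=240, 13 segment(s) drawn

Segment lengths:
  seg 1: (0,0) -> (-9,-15.588), length = 18
  seg 2: (-9,-15.588) -> (-7.5,-12.99), length = 3
  seg 3: (-7.5,-12.99) -> (-15,-25.981), length = 15
  seg 4: (-15,-25.981) -> (-21.5,-37.239), length = 13
  seg 5: (-21.5,-37.239) -> (-29,-50.229), length = 15
  seg 6: (-29,-50.229) -> (-35.5,-61.488), length = 13
  seg 7: (-35.5,-61.488) -> (-43,-74.478), length = 15
  seg 8: (-43,-74.478) -> (-49.5,-85.737), length = 13
  seg 9: (-49.5,-85.737) -> (-57,-98.727), length = 15
  seg 10: (-57,-98.727) -> (-63.5,-109.985), length = 13
  seg 11: (-63.5,-109.985) -> (-73.5,-127.306), length = 20
  seg 12: (-73.5,-127.306) -> (-79,-136.832), length = 11
  seg 13: (-79,-136.832) -> (-84.5,-146.358), length = 11
Total = 175

Answer: 175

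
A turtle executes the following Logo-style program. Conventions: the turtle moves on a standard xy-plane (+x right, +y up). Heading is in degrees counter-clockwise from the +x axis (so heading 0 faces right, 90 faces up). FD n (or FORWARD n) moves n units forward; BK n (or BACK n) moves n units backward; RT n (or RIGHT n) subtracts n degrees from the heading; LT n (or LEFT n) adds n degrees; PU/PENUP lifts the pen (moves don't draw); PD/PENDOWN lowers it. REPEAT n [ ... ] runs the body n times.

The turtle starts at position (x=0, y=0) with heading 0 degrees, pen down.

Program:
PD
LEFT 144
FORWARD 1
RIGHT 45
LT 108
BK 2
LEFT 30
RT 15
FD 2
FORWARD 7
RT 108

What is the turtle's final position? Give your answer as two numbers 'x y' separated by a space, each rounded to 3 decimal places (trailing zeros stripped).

Answer: -5.715 -4.526

Derivation:
Executing turtle program step by step:
Start: pos=(0,0), heading=0, pen down
PD: pen down
LT 144: heading 0 -> 144
FD 1: (0,0) -> (-0.809,0.588) [heading=144, draw]
RT 45: heading 144 -> 99
LT 108: heading 99 -> 207
BK 2: (-0.809,0.588) -> (0.973,1.496) [heading=207, draw]
LT 30: heading 207 -> 237
RT 15: heading 237 -> 222
FD 2: (0.973,1.496) -> (-0.513,0.158) [heading=222, draw]
FD 7: (-0.513,0.158) -> (-5.715,-4.526) [heading=222, draw]
RT 108: heading 222 -> 114
Final: pos=(-5.715,-4.526), heading=114, 4 segment(s) drawn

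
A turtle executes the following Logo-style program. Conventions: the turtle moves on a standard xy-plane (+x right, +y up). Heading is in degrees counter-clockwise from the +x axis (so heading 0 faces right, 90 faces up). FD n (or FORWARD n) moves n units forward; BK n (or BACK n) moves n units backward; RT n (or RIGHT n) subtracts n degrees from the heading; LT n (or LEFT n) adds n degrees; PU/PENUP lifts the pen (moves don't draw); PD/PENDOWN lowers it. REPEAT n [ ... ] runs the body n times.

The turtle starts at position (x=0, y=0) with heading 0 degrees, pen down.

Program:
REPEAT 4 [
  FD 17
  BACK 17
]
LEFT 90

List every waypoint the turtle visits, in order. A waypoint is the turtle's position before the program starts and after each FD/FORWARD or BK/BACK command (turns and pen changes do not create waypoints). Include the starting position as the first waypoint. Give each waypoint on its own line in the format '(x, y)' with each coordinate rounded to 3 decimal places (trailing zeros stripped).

Executing turtle program step by step:
Start: pos=(0,0), heading=0, pen down
REPEAT 4 [
  -- iteration 1/4 --
  FD 17: (0,0) -> (17,0) [heading=0, draw]
  BK 17: (17,0) -> (0,0) [heading=0, draw]
  -- iteration 2/4 --
  FD 17: (0,0) -> (17,0) [heading=0, draw]
  BK 17: (17,0) -> (0,0) [heading=0, draw]
  -- iteration 3/4 --
  FD 17: (0,0) -> (17,0) [heading=0, draw]
  BK 17: (17,0) -> (0,0) [heading=0, draw]
  -- iteration 4/4 --
  FD 17: (0,0) -> (17,0) [heading=0, draw]
  BK 17: (17,0) -> (0,0) [heading=0, draw]
]
LT 90: heading 0 -> 90
Final: pos=(0,0), heading=90, 8 segment(s) drawn
Waypoints (9 total):
(0, 0)
(17, 0)
(0, 0)
(17, 0)
(0, 0)
(17, 0)
(0, 0)
(17, 0)
(0, 0)

Answer: (0, 0)
(17, 0)
(0, 0)
(17, 0)
(0, 0)
(17, 0)
(0, 0)
(17, 0)
(0, 0)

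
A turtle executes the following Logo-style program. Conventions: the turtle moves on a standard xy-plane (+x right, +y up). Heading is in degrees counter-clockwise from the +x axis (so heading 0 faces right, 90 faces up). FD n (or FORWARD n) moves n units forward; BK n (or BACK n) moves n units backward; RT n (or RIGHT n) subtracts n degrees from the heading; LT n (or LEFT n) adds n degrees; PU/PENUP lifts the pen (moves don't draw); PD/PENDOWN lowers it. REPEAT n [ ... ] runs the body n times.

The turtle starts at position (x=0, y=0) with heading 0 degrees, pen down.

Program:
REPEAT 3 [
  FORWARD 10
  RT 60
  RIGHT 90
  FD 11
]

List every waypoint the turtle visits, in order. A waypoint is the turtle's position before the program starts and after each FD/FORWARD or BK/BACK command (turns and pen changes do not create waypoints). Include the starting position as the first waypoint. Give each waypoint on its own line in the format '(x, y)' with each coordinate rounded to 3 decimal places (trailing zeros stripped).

Executing turtle program step by step:
Start: pos=(0,0), heading=0, pen down
REPEAT 3 [
  -- iteration 1/3 --
  FD 10: (0,0) -> (10,0) [heading=0, draw]
  RT 60: heading 0 -> 300
  RT 90: heading 300 -> 210
  FD 11: (10,0) -> (0.474,-5.5) [heading=210, draw]
  -- iteration 2/3 --
  FD 10: (0.474,-5.5) -> (-8.187,-10.5) [heading=210, draw]
  RT 60: heading 210 -> 150
  RT 90: heading 150 -> 60
  FD 11: (-8.187,-10.5) -> (-2.687,-0.974) [heading=60, draw]
  -- iteration 3/3 --
  FD 10: (-2.687,-0.974) -> (2.313,7.687) [heading=60, draw]
  RT 60: heading 60 -> 0
  RT 90: heading 0 -> 270
  FD 11: (2.313,7.687) -> (2.313,-3.313) [heading=270, draw]
]
Final: pos=(2.313,-3.313), heading=270, 6 segment(s) drawn
Waypoints (7 total):
(0, 0)
(10, 0)
(0.474, -5.5)
(-8.187, -10.5)
(-2.687, -0.974)
(2.313, 7.687)
(2.313, -3.313)

Answer: (0, 0)
(10, 0)
(0.474, -5.5)
(-8.187, -10.5)
(-2.687, -0.974)
(2.313, 7.687)
(2.313, -3.313)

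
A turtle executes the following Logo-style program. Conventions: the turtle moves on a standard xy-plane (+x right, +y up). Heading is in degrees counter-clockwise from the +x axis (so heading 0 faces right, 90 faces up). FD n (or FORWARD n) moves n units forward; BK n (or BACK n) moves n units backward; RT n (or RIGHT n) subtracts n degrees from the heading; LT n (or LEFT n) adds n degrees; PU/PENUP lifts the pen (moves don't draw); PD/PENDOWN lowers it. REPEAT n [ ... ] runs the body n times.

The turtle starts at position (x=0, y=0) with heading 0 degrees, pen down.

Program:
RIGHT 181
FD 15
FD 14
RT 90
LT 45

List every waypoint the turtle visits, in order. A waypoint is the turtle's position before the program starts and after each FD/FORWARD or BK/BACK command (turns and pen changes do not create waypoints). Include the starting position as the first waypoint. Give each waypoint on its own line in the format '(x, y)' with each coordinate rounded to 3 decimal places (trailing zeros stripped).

Executing turtle program step by step:
Start: pos=(0,0), heading=0, pen down
RT 181: heading 0 -> 179
FD 15: (0,0) -> (-14.998,0.262) [heading=179, draw]
FD 14: (-14.998,0.262) -> (-28.996,0.506) [heading=179, draw]
RT 90: heading 179 -> 89
LT 45: heading 89 -> 134
Final: pos=(-28.996,0.506), heading=134, 2 segment(s) drawn
Waypoints (3 total):
(0, 0)
(-14.998, 0.262)
(-28.996, 0.506)

Answer: (0, 0)
(-14.998, 0.262)
(-28.996, 0.506)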